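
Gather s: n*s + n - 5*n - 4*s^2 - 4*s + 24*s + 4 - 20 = -4*n - 4*s^2 + s*(n + 20) - 16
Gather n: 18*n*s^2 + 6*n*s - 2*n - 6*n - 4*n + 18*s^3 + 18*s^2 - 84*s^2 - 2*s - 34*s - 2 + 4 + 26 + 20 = n*(18*s^2 + 6*s - 12) + 18*s^3 - 66*s^2 - 36*s + 48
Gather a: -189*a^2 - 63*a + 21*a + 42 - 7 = -189*a^2 - 42*a + 35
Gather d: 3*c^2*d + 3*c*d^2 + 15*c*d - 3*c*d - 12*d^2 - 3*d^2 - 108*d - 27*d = d^2*(3*c - 15) + d*(3*c^2 + 12*c - 135)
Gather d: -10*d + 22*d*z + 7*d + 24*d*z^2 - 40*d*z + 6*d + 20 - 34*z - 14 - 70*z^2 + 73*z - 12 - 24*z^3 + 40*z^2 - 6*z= d*(24*z^2 - 18*z + 3) - 24*z^3 - 30*z^2 + 33*z - 6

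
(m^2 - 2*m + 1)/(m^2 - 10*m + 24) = (m^2 - 2*m + 1)/(m^2 - 10*m + 24)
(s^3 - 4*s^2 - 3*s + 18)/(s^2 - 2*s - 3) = (s^2 - s - 6)/(s + 1)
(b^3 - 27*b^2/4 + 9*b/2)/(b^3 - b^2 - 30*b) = (b - 3/4)/(b + 5)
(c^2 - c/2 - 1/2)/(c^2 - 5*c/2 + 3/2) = (2*c + 1)/(2*c - 3)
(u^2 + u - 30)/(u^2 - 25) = (u + 6)/(u + 5)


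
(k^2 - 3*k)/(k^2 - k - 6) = k/(k + 2)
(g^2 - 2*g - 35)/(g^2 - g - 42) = (g + 5)/(g + 6)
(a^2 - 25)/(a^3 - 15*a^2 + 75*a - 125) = (a + 5)/(a^2 - 10*a + 25)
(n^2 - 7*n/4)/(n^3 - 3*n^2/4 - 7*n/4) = 1/(n + 1)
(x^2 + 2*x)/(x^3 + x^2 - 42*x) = (x + 2)/(x^2 + x - 42)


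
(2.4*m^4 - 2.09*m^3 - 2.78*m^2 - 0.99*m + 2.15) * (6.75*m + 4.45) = 16.2*m^5 - 3.4275*m^4 - 28.0655*m^3 - 19.0535*m^2 + 10.107*m + 9.5675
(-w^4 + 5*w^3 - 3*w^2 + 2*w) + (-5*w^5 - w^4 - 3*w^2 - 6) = -5*w^5 - 2*w^4 + 5*w^3 - 6*w^2 + 2*w - 6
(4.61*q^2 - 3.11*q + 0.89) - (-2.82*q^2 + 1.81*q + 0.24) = 7.43*q^2 - 4.92*q + 0.65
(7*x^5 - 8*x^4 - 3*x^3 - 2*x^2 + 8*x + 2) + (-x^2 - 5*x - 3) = 7*x^5 - 8*x^4 - 3*x^3 - 3*x^2 + 3*x - 1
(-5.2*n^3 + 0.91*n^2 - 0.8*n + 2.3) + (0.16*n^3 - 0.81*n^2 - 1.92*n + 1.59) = -5.04*n^3 + 0.1*n^2 - 2.72*n + 3.89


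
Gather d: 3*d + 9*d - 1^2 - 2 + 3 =12*d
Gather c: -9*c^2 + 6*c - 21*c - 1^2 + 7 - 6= -9*c^2 - 15*c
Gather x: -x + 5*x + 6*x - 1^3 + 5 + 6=10*x + 10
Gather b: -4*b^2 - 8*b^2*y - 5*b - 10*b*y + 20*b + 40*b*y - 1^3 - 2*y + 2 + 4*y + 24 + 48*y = b^2*(-8*y - 4) + b*(30*y + 15) + 50*y + 25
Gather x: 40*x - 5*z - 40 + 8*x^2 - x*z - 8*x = 8*x^2 + x*(32 - z) - 5*z - 40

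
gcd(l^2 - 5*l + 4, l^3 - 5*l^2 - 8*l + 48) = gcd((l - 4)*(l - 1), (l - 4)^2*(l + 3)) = l - 4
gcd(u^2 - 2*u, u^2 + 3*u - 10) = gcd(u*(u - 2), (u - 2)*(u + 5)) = u - 2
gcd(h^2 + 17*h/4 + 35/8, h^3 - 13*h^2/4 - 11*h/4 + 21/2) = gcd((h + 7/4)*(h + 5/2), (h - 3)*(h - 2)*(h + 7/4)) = h + 7/4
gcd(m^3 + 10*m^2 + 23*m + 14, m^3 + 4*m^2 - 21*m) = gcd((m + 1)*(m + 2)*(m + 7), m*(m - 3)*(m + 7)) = m + 7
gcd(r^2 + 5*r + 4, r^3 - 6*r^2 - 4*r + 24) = 1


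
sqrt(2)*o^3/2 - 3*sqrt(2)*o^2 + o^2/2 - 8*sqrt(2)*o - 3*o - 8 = (o - 8)*(o + sqrt(2)/2)*(sqrt(2)*o/2 + sqrt(2))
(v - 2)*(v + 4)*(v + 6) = v^3 + 8*v^2 + 4*v - 48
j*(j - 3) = j^2 - 3*j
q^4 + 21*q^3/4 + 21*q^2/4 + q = q*(q + 1/4)*(q + 1)*(q + 4)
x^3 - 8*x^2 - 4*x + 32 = (x - 8)*(x - 2)*(x + 2)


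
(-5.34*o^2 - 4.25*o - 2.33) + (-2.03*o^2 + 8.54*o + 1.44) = -7.37*o^2 + 4.29*o - 0.89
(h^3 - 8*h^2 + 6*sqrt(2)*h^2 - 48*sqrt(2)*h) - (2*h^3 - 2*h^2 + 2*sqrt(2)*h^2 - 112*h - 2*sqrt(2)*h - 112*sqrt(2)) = -h^3 - 6*h^2 + 4*sqrt(2)*h^2 - 46*sqrt(2)*h + 112*h + 112*sqrt(2)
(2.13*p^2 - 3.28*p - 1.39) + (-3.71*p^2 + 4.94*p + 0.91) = -1.58*p^2 + 1.66*p - 0.48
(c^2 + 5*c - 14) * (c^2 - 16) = c^4 + 5*c^3 - 30*c^2 - 80*c + 224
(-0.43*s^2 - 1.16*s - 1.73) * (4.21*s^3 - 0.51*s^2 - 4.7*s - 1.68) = -1.8103*s^5 - 4.6643*s^4 - 4.6707*s^3 + 7.0567*s^2 + 10.0798*s + 2.9064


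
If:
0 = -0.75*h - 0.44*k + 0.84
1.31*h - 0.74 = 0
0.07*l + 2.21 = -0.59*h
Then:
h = 0.56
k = 0.95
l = -36.33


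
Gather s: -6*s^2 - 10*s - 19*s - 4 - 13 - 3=-6*s^2 - 29*s - 20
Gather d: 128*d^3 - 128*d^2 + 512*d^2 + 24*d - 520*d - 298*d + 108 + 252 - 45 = 128*d^3 + 384*d^2 - 794*d + 315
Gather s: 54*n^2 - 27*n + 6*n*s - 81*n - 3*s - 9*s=54*n^2 - 108*n + s*(6*n - 12)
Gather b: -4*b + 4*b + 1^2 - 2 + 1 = 0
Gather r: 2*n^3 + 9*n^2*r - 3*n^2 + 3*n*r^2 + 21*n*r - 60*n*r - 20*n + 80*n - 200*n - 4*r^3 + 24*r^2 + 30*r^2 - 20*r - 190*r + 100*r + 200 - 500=2*n^3 - 3*n^2 - 140*n - 4*r^3 + r^2*(3*n + 54) + r*(9*n^2 - 39*n - 110) - 300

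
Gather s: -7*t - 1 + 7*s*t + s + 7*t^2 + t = s*(7*t + 1) + 7*t^2 - 6*t - 1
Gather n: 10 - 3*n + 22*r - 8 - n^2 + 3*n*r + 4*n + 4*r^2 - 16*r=-n^2 + n*(3*r + 1) + 4*r^2 + 6*r + 2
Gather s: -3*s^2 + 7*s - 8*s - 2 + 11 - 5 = -3*s^2 - s + 4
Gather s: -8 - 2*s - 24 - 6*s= -8*s - 32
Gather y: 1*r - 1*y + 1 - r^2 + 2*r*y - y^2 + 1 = -r^2 + r - y^2 + y*(2*r - 1) + 2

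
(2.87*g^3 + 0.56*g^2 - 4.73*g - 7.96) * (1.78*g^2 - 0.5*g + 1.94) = 5.1086*g^5 - 0.4382*g^4 - 3.1316*g^3 - 10.7174*g^2 - 5.1962*g - 15.4424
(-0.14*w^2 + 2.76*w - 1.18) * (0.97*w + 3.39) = -0.1358*w^3 + 2.2026*w^2 + 8.2118*w - 4.0002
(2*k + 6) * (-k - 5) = -2*k^2 - 16*k - 30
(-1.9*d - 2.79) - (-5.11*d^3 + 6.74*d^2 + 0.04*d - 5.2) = 5.11*d^3 - 6.74*d^2 - 1.94*d + 2.41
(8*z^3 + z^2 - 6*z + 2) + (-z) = 8*z^3 + z^2 - 7*z + 2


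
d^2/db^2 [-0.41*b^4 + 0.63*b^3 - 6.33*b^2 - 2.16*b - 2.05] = -4.92*b^2 + 3.78*b - 12.66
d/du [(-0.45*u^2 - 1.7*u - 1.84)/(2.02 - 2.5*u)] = (1.125*u^2 - 1.818*u - 8.034)/(6.25*u^2 - 10.1*u + 4.0804)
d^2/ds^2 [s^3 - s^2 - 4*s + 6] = 6*s - 2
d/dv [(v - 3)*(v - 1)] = 2*v - 4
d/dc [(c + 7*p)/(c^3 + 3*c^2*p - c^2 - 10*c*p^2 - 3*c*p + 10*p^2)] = (c^3 + 3*c^2*p - c^2 - 10*c*p^2 - 3*c*p + 10*p^2 + (c + 7*p)*(-3*c^2 - 6*c*p + 2*c + 10*p^2 + 3*p))/(c^3 + 3*c^2*p - c^2 - 10*c*p^2 - 3*c*p + 10*p^2)^2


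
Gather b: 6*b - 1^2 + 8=6*b + 7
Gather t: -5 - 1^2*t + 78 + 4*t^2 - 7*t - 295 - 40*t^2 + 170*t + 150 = -36*t^2 + 162*t - 72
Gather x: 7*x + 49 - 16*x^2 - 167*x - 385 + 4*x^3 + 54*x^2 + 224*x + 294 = 4*x^3 + 38*x^2 + 64*x - 42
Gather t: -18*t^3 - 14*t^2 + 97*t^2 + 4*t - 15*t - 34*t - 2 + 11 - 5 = -18*t^3 + 83*t^2 - 45*t + 4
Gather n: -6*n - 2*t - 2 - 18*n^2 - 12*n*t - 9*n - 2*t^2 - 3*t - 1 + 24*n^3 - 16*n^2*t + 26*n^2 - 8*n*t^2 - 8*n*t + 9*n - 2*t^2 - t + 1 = 24*n^3 + n^2*(8 - 16*t) + n*(-8*t^2 - 20*t - 6) - 4*t^2 - 6*t - 2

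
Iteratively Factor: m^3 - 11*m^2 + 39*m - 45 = (m - 5)*(m^2 - 6*m + 9) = (m - 5)*(m - 3)*(m - 3)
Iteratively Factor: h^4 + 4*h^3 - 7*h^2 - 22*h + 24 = (h - 2)*(h^3 + 6*h^2 + 5*h - 12) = (h - 2)*(h + 3)*(h^2 + 3*h - 4) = (h - 2)*(h - 1)*(h + 3)*(h + 4)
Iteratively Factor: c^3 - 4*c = (c + 2)*(c^2 - 2*c) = c*(c + 2)*(c - 2)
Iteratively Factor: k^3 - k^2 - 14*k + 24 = (k + 4)*(k^2 - 5*k + 6) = (k - 3)*(k + 4)*(k - 2)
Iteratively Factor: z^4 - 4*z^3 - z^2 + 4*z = (z)*(z^3 - 4*z^2 - z + 4) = z*(z - 4)*(z^2 - 1) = z*(z - 4)*(z + 1)*(z - 1)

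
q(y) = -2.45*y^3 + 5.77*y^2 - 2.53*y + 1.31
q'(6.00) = -197.89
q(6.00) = -335.35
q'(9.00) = -494.02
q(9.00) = -1340.14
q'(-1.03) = -22.21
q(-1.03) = 12.71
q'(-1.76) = -45.61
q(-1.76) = 36.99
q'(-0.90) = -18.87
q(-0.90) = 10.05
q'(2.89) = -30.57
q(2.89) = -16.95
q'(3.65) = -58.33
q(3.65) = -50.19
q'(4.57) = -103.30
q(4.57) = -123.58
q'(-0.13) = -4.15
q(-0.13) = 1.74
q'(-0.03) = -2.88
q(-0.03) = 1.39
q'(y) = -7.35*y^2 + 11.54*y - 2.53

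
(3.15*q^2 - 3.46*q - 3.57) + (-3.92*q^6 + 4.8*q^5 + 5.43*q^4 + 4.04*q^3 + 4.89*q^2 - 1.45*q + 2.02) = -3.92*q^6 + 4.8*q^5 + 5.43*q^4 + 4.04*q^3 + 8.04*q^2 - 4.91*q - 1.55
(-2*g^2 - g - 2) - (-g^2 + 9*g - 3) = -g^2 - 10*g + 1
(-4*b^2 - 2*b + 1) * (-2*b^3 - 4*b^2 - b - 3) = 8*b^5 + 20*b^4 + 10*b^3 + 10*b^2 + 5*b - 3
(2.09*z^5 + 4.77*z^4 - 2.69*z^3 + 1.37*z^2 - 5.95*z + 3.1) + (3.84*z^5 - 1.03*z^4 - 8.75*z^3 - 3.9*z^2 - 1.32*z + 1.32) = 5.93*z^5 + 3.74*z^4 - 11.44*z^3 - 2.53*z^2 - 7.27*z + 4.42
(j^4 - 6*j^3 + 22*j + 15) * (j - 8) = j^5 - 14*j^4 + 48*j^3 + 22*j^2 - 161*j - 120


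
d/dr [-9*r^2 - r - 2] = -18*r - 1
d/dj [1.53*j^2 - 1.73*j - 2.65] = 3.06*j - 1.73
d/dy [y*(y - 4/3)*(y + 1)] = 3*y^2 - 2*y/3 - 4/3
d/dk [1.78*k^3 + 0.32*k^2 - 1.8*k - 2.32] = 5.34*k^2 + 0.64*k - 1.8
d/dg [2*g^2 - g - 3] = 4*g - 1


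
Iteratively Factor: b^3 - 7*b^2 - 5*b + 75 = (b + 3)*(b^2 - 10*b + 25) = (b - 5)*(b + 3)*(b - 5)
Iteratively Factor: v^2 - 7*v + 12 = (v - 4)*(v - 3)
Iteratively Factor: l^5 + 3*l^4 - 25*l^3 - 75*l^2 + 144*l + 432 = (l - 3)*(l^4 + 6*l^3 - 7*l^2 - 96*l - 144) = (l - 3)*(l + 3)*(l^3 + 3*l^2 - 16*l - 48) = (l - 3)*(l + 3)*(l + 4)*(l^2 - l - 12) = (l - 3)*(l + 3)^2*(l + 4)*(l - 4)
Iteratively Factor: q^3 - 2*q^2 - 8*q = (q + 2)*(q^2 - 4*q) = q*(q + 2)*(q - 4)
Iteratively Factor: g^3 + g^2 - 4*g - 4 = (g + 1)*(g^2 - 4) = (g + 1)*(g + 2)*(g - 2)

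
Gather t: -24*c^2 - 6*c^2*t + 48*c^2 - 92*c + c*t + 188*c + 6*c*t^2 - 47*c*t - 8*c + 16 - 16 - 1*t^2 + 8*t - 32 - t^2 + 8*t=24*c^2 + 88*c + t^2*(6*c - 2) + t*(-6*c^2 - 46*c + 16) - 32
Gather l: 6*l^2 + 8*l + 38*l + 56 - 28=6*l^2 + 46*l + 28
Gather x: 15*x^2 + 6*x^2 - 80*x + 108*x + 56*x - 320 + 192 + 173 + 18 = 21*x^2 + 84*x + 63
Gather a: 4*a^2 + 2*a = 4*a^2 + 2*a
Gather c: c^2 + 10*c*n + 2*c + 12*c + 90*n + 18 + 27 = c^2 + c*(10*n + 14) + 90*n + 45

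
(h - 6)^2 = h^2 - 12*h + 36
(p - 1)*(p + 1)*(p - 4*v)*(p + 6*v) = p^4 + 2*p^3*v - 24*p^2*v^2 - p^2 - 2*p*v + 24*v^2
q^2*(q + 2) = q^3 + 2*q^2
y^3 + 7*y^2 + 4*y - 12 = (y - 1)*(y + 2)*(y + 6)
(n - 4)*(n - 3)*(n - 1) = n^3 - 8*n^2 + 19*n - 12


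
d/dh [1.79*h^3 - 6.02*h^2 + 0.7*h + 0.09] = 5.37*h^2 - 12.04*h + 0.7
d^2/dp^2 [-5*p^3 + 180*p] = -30*p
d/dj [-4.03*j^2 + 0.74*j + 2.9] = 0.74 - 8.06*j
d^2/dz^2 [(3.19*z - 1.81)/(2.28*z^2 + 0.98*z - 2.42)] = ((2.0012 - 43.6392*z)*(2.28*z^2 + 0.98*z - 2.42) + (3.19*z - 1.81)*(4.56*z + 0.98)*(9.12*z + 1.96))/(2.28*z^2 + 0.98*z - 2.42)^3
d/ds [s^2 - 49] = 2*s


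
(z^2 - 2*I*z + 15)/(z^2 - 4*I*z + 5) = (z + 3*I)/(z + I)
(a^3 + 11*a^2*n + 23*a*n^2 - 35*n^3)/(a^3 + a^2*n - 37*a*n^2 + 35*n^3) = (a + 5*n)/(a - 5*n)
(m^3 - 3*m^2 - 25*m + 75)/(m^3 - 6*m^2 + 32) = (m^3 - 3*m^2 - 25*m + 75)/(m^3 - 6*m^2 + 32)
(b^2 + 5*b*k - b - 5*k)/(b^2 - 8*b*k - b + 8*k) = (b + 5*k)/(b - 8*k)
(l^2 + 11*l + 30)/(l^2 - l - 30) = (l + 6)/(l - 6)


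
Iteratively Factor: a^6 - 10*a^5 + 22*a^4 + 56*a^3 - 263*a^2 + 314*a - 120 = (a - 1)*(a^5 - 9*a^4 + 13*a^3 + 69*a^2 - 194*a + 120) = (a - 4)*(a - 1)*(a^4 - 5*a^3 - 7*a^2 + 41*a - 30) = (a - 4)*(a - 1)*(a + 3)*(a^3 - 8*a^2 + 17*a - 10) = (a - 4)*(a - 1)^2*(a + 3)*(a^2 - 7*a + 10) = (a - 5)*(a - 4)*(a - 1)^2*(a + 3)*(a - 2)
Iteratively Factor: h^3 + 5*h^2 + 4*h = (h + 4)*(h^2 + h) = (h + 1)*(h + 4)*(h)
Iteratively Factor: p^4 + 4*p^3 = (p)*(p^3 + 4*p^2) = p^2*(p^2 + 4*p) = p^2*(p + 4)*(p)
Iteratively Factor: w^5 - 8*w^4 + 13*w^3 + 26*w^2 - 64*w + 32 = (w - 4)*(w^4 - 4*w^3 - 3*w^2 + 14*w - 8) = (w - 4)*(w - 1)*(w^3 - 3*w^2 - 6*w + 8) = (w - 4)^2*(w - 1)*(w^2 + w - 2) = (w - 4)^2*(w - 1)*(w + 2)*(w - 1)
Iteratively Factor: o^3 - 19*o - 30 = (o - 5)*(o^2 + 5*o + 6) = (o - 5)*(o + 3)*(o + 2)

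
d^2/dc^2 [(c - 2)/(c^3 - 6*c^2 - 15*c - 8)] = 6*(c^3 - 12*c^2 + 72*c - 158)/(c^7 - 20*c^6 + 102*c^5 + 116*c^4 - 991*c^3 - 2328*c^2 - 1856*c - 512)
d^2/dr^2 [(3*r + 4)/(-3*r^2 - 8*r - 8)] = 2*(3*r + 4)*(27*r^2 + 72*r - 4*(3*r + 4)^2 + 72)/(3*r^2 + 8*r + 8)^3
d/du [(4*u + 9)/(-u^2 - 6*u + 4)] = 2*(2*u^2 + 9*u + 35)/(u^4 + 12*u^3 + 28*u^2 - 48*u + 16)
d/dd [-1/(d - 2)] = (d - 2)^(-2)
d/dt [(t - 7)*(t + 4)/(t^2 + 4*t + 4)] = (7*t + 50)/(t^3 + 6*t^2 + 12*t + 8)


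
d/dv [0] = 0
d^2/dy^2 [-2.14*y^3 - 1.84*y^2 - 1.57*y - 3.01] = -12.84*y - 3.68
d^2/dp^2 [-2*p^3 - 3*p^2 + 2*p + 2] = -12*p - 6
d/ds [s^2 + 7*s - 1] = 2*s + 7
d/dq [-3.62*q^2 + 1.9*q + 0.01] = 1.9 - 7.24*q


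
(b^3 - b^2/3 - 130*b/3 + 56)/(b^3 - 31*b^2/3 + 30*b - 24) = (b + 7)/(b - 3)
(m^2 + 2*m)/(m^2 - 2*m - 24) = m*(m + 2)/(m^2 - 2*m - 24)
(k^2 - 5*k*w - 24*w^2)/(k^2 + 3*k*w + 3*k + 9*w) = (k - 8*w)/(k + 3)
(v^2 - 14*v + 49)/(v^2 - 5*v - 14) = (v - 7)/(v + 2)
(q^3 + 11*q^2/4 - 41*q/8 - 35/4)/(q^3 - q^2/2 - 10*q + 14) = (q + 5/4)/(q - 2)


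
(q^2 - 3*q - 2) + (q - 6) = q^2 - 2*q - 8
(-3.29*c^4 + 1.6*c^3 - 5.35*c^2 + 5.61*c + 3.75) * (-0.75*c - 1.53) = 2.4675*c^5 + 3.8337*c^4 + 1.5645*c^3 + 3.978*c^2 - 11.3958*c - 5.7375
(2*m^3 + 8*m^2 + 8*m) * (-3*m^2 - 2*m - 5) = -6*m^5 - 28*m^4 - 50*m^3 - 56*m^2 - 40*m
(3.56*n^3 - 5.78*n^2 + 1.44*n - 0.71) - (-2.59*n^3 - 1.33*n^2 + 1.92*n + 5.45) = 6.15*n^3 - 4.45*n^2 - 0.48*n - 6.16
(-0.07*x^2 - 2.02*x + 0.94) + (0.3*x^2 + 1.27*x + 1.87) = 0.23*x^2 - 0.75*x + 2.81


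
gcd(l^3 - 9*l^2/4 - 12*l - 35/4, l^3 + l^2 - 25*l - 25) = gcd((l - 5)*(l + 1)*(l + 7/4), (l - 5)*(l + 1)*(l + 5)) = l^2 - 4*l - 5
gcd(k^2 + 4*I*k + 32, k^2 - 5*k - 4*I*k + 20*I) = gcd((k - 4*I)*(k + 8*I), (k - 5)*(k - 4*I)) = k - 4*I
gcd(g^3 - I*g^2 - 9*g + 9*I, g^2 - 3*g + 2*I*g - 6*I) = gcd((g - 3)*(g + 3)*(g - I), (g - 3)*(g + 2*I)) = g - 3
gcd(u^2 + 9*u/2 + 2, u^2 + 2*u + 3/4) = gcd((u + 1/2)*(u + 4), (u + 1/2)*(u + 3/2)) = u + 1/2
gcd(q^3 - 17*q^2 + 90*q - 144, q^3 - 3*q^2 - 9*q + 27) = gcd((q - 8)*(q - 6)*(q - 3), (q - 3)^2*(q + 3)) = q - 3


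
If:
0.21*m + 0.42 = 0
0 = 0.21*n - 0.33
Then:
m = -2.00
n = 1.57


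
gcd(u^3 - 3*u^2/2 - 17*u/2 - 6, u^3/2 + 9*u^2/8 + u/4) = 1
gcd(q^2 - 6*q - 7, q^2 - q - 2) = q + 1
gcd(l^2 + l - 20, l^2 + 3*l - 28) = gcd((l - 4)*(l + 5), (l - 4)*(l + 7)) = l - 4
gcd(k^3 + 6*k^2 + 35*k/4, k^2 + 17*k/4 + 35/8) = k + 5/2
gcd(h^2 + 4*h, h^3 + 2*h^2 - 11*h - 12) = h + 4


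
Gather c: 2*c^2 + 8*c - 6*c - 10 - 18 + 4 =2*c^2 + 2*c - 24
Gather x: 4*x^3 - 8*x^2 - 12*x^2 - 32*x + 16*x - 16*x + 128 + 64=4*x^3 - 20*x^2 - 32*x + 192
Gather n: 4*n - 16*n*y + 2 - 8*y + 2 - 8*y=n*(4 - 16*y) - 16*y + 4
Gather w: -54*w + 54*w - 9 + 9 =0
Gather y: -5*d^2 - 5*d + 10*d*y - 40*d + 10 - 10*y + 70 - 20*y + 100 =-5*d^2 - 45*d + y*(10*d - 30) + 180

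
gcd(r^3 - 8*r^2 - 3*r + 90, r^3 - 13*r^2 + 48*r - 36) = r - 6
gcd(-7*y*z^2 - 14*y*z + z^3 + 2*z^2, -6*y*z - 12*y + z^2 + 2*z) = z + 2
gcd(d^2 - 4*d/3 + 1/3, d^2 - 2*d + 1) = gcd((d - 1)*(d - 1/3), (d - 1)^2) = d - 1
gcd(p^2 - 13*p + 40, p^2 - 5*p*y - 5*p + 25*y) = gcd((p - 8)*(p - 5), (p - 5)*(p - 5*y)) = p - 5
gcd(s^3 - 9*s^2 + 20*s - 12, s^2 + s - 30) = 1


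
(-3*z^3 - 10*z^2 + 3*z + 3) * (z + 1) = -3*z^4 - 13*z^3 - 7*z^2 + 6*z + 3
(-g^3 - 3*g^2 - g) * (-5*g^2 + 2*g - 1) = 5*g^5 + 13*g^4 + g^2 + g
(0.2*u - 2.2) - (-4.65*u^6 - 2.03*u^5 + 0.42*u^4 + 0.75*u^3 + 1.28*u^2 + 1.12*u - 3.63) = 4.65*u^6 + 2.03*u^5 - 0.42*u^4 - 0.75*u^3 - 1.28*u^2 - 0.92*u + 1.43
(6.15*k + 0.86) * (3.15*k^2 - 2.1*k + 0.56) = 19.3725*k^3 - 10.206*k^2 + 1.638*k + 0.4816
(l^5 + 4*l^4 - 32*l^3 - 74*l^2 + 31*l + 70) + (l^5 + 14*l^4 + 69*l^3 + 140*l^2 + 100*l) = 2*l^5 + 18*l^4 + 37*l^3 + 66*l^2 + 131*l + 70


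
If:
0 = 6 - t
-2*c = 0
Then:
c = 0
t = 6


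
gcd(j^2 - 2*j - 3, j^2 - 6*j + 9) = j - 3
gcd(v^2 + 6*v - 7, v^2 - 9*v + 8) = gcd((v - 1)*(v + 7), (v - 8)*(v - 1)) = v - 1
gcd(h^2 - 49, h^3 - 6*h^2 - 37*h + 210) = h - 7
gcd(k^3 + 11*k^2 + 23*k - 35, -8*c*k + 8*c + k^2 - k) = k - 1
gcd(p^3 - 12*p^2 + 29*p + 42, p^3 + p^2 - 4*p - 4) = p + 1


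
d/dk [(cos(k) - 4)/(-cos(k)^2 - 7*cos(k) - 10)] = (sin(k)^2 + 8*cos(k) + 37)*sin(k)/(cos(k)^2 + 7*cos(k) + 10)^2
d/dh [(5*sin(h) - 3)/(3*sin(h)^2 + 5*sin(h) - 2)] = (-15*sin(h)^2 + 18*sin(h) + 5)*cos(h)/((sin(h) + 2)^2*(3*sin(h) - 1)^2)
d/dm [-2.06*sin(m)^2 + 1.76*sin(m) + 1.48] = (1.76 - 4.12*sin(m))*cos(m)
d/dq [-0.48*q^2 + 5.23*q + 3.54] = 5.23 - 0.96*q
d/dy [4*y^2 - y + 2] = 8*y - 1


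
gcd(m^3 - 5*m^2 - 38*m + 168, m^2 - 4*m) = m - 4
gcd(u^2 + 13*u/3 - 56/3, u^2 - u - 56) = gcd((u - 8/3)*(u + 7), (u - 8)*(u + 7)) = u + 7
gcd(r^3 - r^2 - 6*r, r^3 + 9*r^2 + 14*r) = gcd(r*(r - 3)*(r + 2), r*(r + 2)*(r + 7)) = r^2 + 2*r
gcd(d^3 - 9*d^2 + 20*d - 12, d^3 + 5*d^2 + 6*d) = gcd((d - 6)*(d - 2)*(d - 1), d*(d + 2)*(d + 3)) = 1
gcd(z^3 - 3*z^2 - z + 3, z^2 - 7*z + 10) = 1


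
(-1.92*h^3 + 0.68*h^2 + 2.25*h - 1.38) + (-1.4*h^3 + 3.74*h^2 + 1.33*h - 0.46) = -3.32*h^3 + 4.42*h^2 + 3.58*h - 1.84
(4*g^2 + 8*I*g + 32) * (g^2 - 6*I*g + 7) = 4*g^4 - 16*I*g^3 + 108*g^2 - 136*I*g + 224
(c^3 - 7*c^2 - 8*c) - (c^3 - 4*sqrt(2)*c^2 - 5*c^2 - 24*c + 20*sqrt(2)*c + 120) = -2*c^2 + 4*sqrt(2)*c^2 - 20*sqrt(2)*c + 16*c - 120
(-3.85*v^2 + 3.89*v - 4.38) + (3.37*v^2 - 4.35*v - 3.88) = -0.48*v^2 - 0.46*v - 8.26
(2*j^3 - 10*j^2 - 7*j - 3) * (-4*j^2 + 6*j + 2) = -8*j^5 + 52*j^4 - 28*j^3 - 50*j^2 - 32*j - 6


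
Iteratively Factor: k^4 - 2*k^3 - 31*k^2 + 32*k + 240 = (k - 4)*(k^3 + 2*k^2 - 23*k - 60) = (k - 4)*(k + 3)*(k^2 - k - 20) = (k - 4)*(k + 3)*(k + 4)*(k - 5)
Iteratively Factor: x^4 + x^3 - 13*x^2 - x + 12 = (x - 1)*(x^3 + 2*x^2 - 11*x - 12) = (x - 1)*(x + 4)*(x^2 - 2*x - 3) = (x - 3)*(x - 1)*(x + 4)*(x + 1)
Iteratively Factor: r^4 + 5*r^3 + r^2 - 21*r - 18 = (r + 3)*(r^3 + 2*r^2 - 5*r - 6) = (r + 3)^2*(r^2 - r - 2) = (r - 2)*(r + 3)^2*(r + 1)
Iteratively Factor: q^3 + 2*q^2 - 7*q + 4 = (q + 4)*(q^2 - 2*q + 1) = (q - 1)*(q + 4)*(q - 1)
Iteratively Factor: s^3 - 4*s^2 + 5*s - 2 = (s - 2)*(s^2 - 2*s + 1) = (s - 2)*(s - 1)*(s - 1)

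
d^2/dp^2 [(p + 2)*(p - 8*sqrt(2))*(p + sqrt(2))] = 6*p - 14*sqrt(2) + 4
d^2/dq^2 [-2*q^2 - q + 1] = -4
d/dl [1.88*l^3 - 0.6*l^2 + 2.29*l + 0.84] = 5.64*l^2 - 1.2*l + 2.29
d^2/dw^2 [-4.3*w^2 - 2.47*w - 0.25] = -8.60000000000000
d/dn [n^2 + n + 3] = 2*n + 1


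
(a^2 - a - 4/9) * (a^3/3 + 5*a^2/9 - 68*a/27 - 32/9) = a^5/3 + 2*a^4/9 - 29*a^3/9 - 104*a^2/81 + 1136*a/243 + 128/81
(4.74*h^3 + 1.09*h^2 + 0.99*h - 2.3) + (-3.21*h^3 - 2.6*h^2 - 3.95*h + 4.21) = 1.53*h^3 - 1.51*h^2 - 2.96*h + 1.91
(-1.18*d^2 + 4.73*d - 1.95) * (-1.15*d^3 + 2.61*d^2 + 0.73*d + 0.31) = 1.357*d^5 - 8.5193*d^4 + 13.7264*d^3 - 2.0024*d^2 + 0.0428000000000002*d - 0.6045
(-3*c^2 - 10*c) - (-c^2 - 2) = -2*c^2 - 10*c + 2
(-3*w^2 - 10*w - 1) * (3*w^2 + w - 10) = -9*w^4 - 33*w^3 + 17*w^2 + 99*w + 10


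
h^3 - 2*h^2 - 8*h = h*(h - 4)*(h + 2)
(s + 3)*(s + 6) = s^2 + 9*s + 18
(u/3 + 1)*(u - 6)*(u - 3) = u^3/3 - 2*u^2 - 3*u + 18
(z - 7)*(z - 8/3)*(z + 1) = z^3 - 26*z^2/3 + 9*z + 56/3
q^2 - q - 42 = (q - 7)*(q + 6)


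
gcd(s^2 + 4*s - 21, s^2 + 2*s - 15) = s - 3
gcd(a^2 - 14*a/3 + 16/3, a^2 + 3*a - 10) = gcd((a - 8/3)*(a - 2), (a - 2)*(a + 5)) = a - 2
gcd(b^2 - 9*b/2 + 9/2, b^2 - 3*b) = b - 3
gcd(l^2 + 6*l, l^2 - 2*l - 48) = l + 6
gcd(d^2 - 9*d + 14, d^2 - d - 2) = d - 2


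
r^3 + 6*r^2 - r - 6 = (r - 1)*(r + 1)*(r + 6)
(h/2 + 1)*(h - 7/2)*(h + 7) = h^3/2 + 11*h^2/4 - 35*h/4 - 49/2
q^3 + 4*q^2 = q^2*(q + 4)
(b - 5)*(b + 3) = b^2 - 2*b - 15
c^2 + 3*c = c*(c + 3)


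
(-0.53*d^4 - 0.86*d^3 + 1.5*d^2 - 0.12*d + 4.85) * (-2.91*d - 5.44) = 1.5423*d^5 + 5.3858*d^4 + 0.3134*d^3 - 7.8108*d^2 - 13.4607*d - 26.384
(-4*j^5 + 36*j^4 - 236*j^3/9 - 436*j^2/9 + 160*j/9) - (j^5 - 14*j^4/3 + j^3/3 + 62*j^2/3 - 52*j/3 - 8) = -5*j^5 + 122*j^4/3 - 239*j^3/9 - 622*j^2/9 + 316*j/9 + 8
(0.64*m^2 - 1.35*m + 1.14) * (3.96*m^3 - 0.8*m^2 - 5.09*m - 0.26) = 2.5344*m^5 - 5.858*m^4 + 2.3368*m^3 + 5.7931*m^2 - 5.4516*m - 0.2964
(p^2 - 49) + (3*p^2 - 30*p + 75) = 4*p^2 - 30*p + 26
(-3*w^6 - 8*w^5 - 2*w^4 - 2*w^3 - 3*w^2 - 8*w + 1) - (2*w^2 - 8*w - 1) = -3*w^6 - 8*w^5 - 2*w^4 - 2*w^3 - 5*w^2 + 2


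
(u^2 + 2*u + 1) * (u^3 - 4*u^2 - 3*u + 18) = u^5 - 2*u^4 - 10*u^3 + 8*u^2 + 33*u + 18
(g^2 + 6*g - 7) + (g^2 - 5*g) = 2*g^2 + g - 7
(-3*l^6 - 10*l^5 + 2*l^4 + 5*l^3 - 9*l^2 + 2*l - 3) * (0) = 0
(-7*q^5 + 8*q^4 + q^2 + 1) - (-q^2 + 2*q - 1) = -7*q^5 + 8*q^4 + 2*q^2 - 2*q + 2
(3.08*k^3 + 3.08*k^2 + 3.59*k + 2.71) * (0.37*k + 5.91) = 1.1396*k^4 + 19.3424*k^3 + 19.5311*k^2 + 22.2196*k + 16.0161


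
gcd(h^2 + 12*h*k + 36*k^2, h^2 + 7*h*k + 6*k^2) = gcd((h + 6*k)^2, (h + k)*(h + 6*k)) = h + 6*k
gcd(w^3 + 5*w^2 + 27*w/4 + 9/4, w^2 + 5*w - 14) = 1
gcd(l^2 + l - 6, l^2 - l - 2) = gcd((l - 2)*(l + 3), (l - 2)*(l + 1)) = l - 2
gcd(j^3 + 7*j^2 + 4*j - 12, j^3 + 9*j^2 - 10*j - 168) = j + 6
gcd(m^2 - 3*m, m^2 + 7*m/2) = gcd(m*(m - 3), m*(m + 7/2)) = m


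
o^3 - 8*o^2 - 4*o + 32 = (o - 8)*(o - 2)*(o + 2)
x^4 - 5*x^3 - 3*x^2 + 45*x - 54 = (x - 3)^2*(x - 2)*(x + 3)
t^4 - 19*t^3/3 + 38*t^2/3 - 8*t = t*(t - 3)*(t - 2)*(t - 4/3)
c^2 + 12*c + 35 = (c + 5)*(c + 7)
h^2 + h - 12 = (h - 3)*(h + 4)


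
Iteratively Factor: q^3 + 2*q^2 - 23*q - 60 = (q - 5)*(q^2 + 7*q + 12) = (q - 5)*(q + 4)*(q + 3)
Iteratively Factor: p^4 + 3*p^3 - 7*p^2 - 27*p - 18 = (p + 2)*(p^3 + p^2 - 9*p - 9) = (p + 2)*(p + 3)*(p^2 - 2*p - 3) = (p - 3)*(p + 2)*(p + 3)*(p + 1)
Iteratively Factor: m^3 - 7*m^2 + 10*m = (m)*(m^2 - 7*m + 10) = m*(m - 5)*(m - 2)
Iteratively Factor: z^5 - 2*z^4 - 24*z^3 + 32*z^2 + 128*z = (z - 4)*(z^4 + 2*z^3 - 16*z^2 - 32*z) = (z - 4)^2*(z^3 + 6*z^2 + 8*z) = (z - 4)^2*(z + 4)*(z^2 + 2*z) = z*(z - 4)^2*(z + 4)*(z + 2)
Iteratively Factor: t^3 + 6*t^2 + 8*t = (t + 4)*(t^2 + 2*t) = (t + 2)*(t + 4)*(t)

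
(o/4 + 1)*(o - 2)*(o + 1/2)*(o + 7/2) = o^4/4 + 3*o^3/2 + 7*o^2/16 - 57*o/8 - 7/2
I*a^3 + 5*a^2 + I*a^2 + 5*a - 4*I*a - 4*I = (a + 1)*(a - 4*I)*(I*a + 1)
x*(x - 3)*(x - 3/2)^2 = x^4 - 6*x^3 + 45*x^2/4 - 27*x/4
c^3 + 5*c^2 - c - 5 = (c - 1)*(c + 1)*(c + 5)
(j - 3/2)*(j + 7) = j^2 + 11*j/2 - 21/2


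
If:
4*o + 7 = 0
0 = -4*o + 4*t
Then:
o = -7/4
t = -7/4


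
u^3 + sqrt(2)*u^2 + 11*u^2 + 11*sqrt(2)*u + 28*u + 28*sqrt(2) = (u + 4)*(u + 7)*(u + sqrt(2))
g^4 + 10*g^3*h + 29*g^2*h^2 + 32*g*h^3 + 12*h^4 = (g + h)^2*(g + 2*h)*(g + 6*h)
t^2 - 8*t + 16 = (t - 4)^2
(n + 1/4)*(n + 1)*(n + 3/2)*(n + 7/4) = n^4 + 9*n^3/2 + 111*n^2/16 + 131*n/32 + 21/32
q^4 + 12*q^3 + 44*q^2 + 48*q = q*(q + 2)*(q + 4)*(q + 6)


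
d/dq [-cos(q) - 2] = sin(q)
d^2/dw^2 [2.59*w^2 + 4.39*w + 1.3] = 5.18000000000000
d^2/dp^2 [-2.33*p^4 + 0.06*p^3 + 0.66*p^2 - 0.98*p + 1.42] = -27.96*p^2 + 0.36*p + 1.32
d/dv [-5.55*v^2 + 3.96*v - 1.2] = 3.96 - 11.1*v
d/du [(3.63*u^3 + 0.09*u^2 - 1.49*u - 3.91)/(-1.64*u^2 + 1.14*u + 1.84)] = (-5.9532*u^4 + 8.2764*u^3 + 17.6966*u^2 - 12.4936*u + 1.7158)/(2.6896*u^4 - 3.7392*u^3 - 4.7356*u^2 + 4.1952*u + 3.3856)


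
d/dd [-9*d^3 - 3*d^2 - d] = -27*d^2 - 6*d - 1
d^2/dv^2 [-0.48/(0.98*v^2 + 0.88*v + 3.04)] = (0.921984*v^2 + 0.827904*v - 0.48*(1.96*v + 0.88)*(3.92*v + 1.76) + 2.860032)/(0.98*v^2 + 0.88*v + 3.04)^3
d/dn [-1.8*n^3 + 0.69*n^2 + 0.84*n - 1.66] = -5.4*n^2 + 1.38*n + 0.84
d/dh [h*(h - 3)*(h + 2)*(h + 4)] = 4*h^3 + 9*h^2 - 20*h - 24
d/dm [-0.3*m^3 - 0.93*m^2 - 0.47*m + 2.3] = -0.9*m^2 - 1.86*m - 0.47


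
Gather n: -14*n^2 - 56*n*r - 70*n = -14*n^2 + n*(-56*r - 70)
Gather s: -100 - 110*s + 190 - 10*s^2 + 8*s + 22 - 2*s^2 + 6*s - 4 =-12*s^2 - 96*s + 108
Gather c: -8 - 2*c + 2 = -2*c - 6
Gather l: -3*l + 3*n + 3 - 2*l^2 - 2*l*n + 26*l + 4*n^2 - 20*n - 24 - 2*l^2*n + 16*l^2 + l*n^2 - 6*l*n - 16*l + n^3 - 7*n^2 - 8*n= l^2*(14 - 2*n) + l*(n^2 - 8*n + 7) + n^3 - 3*n^2 - 25*n - 21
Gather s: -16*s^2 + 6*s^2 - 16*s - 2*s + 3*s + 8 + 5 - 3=-10*s^2 - 15*s + 10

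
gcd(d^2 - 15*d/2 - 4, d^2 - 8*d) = d - 8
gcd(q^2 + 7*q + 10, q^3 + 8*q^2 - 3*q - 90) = q + 5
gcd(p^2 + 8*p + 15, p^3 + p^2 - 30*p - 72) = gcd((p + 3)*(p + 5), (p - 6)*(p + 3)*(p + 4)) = p + 3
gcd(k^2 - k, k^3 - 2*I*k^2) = k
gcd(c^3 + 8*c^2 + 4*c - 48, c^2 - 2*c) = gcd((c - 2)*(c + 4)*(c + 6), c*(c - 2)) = c - 2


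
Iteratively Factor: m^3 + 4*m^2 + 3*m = (m)*(m^2 + 4*m + 3) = m*(m + 1)*(m + 3)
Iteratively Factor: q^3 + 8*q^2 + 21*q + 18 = (q + 2)*(q^2 + 6*q + 9) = (q + 2)*(q + 3)*(q + 3)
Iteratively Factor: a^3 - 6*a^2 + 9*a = (a - 3)*(a^2 - 3*a) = a*(a - 3)*(a - 3)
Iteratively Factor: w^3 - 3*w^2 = (w)*(w^2 - 3*w) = w^2*(w - 3)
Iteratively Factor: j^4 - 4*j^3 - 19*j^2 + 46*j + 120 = (j + 2)*(j^3 - 6*j^2 - 7*j + 60) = (j - 4)*(j + 2)*(j^2 - 2*j - 15) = (j - 5)*(j - 4)*(j + 2)*(j + 3)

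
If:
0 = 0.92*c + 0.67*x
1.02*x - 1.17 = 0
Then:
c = -0.84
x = 1.15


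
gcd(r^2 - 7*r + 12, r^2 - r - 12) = r - 4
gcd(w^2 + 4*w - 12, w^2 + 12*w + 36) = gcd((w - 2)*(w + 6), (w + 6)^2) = w + 6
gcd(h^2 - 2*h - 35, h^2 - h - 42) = h - 7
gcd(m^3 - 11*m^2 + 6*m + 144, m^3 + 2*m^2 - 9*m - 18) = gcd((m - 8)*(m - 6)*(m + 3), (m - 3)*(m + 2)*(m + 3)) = m + 3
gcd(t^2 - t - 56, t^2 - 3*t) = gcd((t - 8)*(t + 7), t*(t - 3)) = 1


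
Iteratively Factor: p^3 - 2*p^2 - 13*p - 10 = (p - 5)*(p^2 + 3*p + 2) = (p - 5)*(p + 2)*(p + 1)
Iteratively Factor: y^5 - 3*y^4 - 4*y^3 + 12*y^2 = (y)*(y^4 - 3*y^3 - 4*y^2 + 12*y) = y*(y - 3)*(y^3 - 4*y) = y*(y - 3)*(y + 2)*(y^2 - 2*y) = y^2*(y - 3)*(y + 2)*(y - 2)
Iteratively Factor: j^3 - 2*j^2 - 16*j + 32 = (j - 2)*(j^2 - 16) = (j - 4)*(j - 2)*(j + 4)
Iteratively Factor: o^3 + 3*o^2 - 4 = (o + 2)*(o^2 + o - 2) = (o - 1)*(o + 2)*(o + 2)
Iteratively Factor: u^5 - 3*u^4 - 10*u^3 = (u - 5)*(u^4 + 2*u^3) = (u - 5)*(u + 2)*(u^3) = u*(u - 5)*(u + 2)*(u^2) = u^2*(u - 5)*(u + 2)*(u)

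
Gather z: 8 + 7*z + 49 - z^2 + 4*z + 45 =-z^2 + 11*z + 102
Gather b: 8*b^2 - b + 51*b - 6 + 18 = 8*b^2 + 50*b + 12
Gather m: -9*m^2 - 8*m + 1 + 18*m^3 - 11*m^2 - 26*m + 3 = 18*m^3 - 20*m^2 - 34*m + 4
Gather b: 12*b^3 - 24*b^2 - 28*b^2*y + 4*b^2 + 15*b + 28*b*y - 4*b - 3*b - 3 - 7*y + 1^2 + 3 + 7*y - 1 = 12*b^3 + b^2*(-28*y - 20) + b*(28*y + 8)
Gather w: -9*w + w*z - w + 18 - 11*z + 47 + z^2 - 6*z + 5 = w*(z - 10) + z^2 - 17*z + 70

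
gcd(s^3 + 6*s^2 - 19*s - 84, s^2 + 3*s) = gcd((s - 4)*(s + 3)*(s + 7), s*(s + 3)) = s + 3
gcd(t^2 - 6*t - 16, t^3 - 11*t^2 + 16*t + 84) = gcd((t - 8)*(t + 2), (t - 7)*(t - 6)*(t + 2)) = t + 2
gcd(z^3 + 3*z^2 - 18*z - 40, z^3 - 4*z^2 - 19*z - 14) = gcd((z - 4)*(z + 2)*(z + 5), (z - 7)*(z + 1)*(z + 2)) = z + 2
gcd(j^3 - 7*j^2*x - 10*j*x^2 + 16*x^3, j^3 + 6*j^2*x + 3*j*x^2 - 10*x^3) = -j^2 - j*x + 2*x^2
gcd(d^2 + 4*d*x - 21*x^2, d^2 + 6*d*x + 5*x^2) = 1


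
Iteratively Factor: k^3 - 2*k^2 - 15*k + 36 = (k - 3)*(k^2 + k - 12) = (k - 3)*(k + 4)*(k - 3)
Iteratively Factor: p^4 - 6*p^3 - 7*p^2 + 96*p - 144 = (p + 4)*(p^3 - 10*p^2 + 33*p - 36) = (p - 4)*(p + 4)*(p^2 - 6*p + 9) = (p - 4)*(p - 3)*(p + 4)*(p - 3)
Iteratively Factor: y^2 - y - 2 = (y + 1)*(y - 2)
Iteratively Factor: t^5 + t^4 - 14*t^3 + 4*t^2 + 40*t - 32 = (t + 4)*(t^4 - 3*t^3 - 2*t^2 + 12*t - 8) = (t - 1)*(t + 4)*(t^3 - 2*t^2 - 4*t + 8) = (t - 1)*(t + 2)*(t + 4)*(t^2 - 4*t + 4) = (t - 2)*(t - 1)*(t + 2)*(t + 4)*(t - 2)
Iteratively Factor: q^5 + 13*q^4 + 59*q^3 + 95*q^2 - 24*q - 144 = (q + 3)*(q^4 + 10*q^3 + 29*q^2 + 8*q - 48) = (q - 1)*(q + 3)*(q^3 + 11*q^2 + 40*q + 48) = (q - 1)*(q + 3)*(q + 4)*(q^2 + 7*q + 12) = (q - 1)*(q + 3)^2*(q + 4)*(q + 4)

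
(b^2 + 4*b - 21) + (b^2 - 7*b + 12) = 2*b^2 - 3*b - 9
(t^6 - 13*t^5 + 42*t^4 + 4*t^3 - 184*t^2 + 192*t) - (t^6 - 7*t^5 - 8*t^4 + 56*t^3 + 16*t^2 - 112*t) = -6*t^5 + 50*t^4 - 52*t^3 - 200*t^2 + 304*t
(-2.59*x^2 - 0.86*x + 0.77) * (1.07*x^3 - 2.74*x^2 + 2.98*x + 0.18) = -2.7713*x^5 + 6.1764*x^4 - 4.5379*x^3 - 5.1388*x^2 + 2.1398*x + 0.1386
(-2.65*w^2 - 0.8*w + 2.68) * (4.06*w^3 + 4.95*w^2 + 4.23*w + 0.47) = -10.759*w^5 - 16.3655*w^4 - 4.2887*w^3 + 8.6365*w^2 + 10.9604*w + 1.2596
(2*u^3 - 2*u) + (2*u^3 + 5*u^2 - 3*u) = 4*u^3 + 5*u^2 - 5*u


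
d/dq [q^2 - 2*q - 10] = 2*q - 2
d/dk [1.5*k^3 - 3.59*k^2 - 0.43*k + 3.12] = 4.5*k^2 - 7.18*k - 0.43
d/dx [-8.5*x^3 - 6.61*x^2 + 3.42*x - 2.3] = -25.5*x^2 - 13.22*x + 3.42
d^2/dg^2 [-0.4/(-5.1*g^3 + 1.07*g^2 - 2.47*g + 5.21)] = ((0.856 - 12.24*g)*(5.1*g^3 - 1.07*g^2 + 2.47*g - 5.21) + 0.4*(15.3*g^2 - 2.14*g + 2.47)*(30.6*g^2 - 4.28*g + 4.94))/(5.1*g^3 - 1.07*g^2 + 2.47*g - 5.21)^3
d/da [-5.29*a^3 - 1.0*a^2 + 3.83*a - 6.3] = -15.87*a^2 - 2.0*a + 3.83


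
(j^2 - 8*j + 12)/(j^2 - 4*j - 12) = (j - 2)/(j + 2)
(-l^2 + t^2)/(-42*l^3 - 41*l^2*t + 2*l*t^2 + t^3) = (-l + t)/(-42*l^2 + l*t + t^2)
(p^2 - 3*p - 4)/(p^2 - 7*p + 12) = (p + 1)/(p - 3)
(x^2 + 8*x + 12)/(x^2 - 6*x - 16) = (x + 6)/(x - 8)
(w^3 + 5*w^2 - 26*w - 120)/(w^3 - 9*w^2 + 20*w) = (w^2 + 10*w + 24)/(w*(w - 4))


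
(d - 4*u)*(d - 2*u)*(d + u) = d^3 - 5*d^2*u + 2*d*u^2 + 8*u^3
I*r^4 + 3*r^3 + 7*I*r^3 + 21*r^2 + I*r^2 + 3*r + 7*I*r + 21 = (r + 7)*(r - 3*I)*(r + I)*(I*r + 1)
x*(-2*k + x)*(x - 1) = -2*k*x^2 + 2*k*x + x^3 - x^2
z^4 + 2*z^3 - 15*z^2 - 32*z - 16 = (z - 4)*(z + 1)^2*(z + 4)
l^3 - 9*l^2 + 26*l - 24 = (l - 4)*(l - 3)*(l - 2)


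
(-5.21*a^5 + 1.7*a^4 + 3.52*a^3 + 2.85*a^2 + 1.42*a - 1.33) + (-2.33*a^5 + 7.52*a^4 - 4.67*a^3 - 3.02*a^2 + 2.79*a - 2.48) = -7.54*a^5 + 9.22*a^4 - 1.15*a^3 - 0.17*a^2 + 4.21*a - 3.81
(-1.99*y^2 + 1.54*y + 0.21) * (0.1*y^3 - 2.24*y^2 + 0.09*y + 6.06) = -0.199*y^5 + 4.6116*y^4 - 3.6077*y^3 - 12.3912*y^2 + 9.3513*y + 1.2726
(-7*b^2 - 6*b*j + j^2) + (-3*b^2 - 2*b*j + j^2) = -10*b^2 - 8*b*j + 2*j^2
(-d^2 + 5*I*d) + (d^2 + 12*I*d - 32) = 17*I*d - 32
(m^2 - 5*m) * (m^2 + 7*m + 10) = m^4 + 2*m^3 - 25*m^2 - 50*m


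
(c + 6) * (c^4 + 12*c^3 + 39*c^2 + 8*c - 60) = c^5 + 18*c^4 + 111*c^3 + 242*c^2 - 12*c - 360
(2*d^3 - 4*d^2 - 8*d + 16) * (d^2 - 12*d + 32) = 2*d^5 - 28*d^4 + 104*d^3 - 16*d^2 - 448*d + 512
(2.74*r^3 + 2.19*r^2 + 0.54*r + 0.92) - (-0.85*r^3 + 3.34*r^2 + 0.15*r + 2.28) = 3.59*r^3 - 1.15*r^2 + 0.39*r - 1.36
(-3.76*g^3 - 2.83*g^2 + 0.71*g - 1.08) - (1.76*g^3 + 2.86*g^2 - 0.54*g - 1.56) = -5.52*g^3 - 5.69*g^2 + 1.25*g + 0.48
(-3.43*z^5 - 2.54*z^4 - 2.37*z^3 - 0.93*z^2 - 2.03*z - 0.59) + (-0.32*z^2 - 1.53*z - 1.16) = -3.43*z^5 - 2.54*z^4 - 2.37*z^3 - 1.25*z^2 - 3.56*z - 1.75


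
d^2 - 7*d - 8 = (d - 8)*(d + 1)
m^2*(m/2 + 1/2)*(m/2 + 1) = m^4/4 + 3*m^3/4 + m^2/2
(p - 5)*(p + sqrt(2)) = p^2 - 5*p + sqrt(2)*p - 5*sqrt(2)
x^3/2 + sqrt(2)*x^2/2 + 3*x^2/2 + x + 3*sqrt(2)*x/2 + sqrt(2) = (x/2 + 1)*(x + 1)*(x + sqrt(2))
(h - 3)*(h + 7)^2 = h^3 + 11*h^2 + 7*h - 147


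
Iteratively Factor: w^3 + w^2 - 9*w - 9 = (w + 3)*(w^2 - 2*w - 3) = (w - 3)*(w + 3)*(w + 1)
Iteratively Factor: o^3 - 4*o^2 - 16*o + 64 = (o + 4)*(o^2 - 8*o + 16) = (o - 4)*(o + 4)*(o - 4)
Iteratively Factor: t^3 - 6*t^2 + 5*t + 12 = (t - 4)*(t^2 - 2*t - 3) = (t - 4)*(t + 1)*(t - 3)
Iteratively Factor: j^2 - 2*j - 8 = (j + 2)*(j - 4)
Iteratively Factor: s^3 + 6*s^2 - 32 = (s - 2)*(s^2 + 8*s + 16) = (s - 2)*(s + 4)*(s + 4)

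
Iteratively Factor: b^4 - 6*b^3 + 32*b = (b - 4)*(b^3 - 2*b^2 - 8*b) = b*(b - 4)*(b^2 - 2*b - 8) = b*(b - 4)*(b + 2)*(b - 4)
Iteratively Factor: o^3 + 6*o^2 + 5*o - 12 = (o + 4)*(o^2 + 2*o - 3) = (o - 1)*(o + 4)*(o + 3)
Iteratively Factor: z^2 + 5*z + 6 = (z + 2)*(z + 3)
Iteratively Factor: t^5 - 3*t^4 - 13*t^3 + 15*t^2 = (t + 3)*(t^4 - 6*t^3 + 5*t^2) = t*(t + 3)*(t^3 - 6*t^2 + 5*t) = t*(t - 5)*(t + 3)*(t^2 - t) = t^2*(t - 5)*(t + 3)*(t - 1)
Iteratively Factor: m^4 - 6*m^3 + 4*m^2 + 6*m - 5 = (m - 5)*(m^3 - m^2 - m + 1) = (m - 5)*(m - 1)*(m^2 - 1) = (m - 5)*(m - 1)*(m + 1)*(m - 1)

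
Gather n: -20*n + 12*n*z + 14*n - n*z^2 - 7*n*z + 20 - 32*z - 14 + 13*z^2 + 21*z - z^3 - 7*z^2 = n*(-z^2 + 5*z - 6) - z^3 + 6*z^2 - 11*z + 6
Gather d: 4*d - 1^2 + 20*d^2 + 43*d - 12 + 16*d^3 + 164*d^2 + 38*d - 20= 16*d^3 + 184*d^2 + 85*d - 33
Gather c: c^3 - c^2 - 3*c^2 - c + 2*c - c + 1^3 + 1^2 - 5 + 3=c^3 - 4*c^2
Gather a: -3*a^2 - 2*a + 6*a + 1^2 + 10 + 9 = -3*a^2 + 4*a + 20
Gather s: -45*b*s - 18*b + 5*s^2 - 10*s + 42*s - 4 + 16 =-18*b + 5*s^2 + s*(32 - 45*b) + 12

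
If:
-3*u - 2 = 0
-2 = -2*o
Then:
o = 1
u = -2/3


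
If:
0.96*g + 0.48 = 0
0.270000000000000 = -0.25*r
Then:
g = -0.50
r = -1.08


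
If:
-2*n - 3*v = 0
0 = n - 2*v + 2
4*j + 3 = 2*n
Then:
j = -33/28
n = -6/7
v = 4/7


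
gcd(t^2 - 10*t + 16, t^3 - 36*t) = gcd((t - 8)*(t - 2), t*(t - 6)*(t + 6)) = 1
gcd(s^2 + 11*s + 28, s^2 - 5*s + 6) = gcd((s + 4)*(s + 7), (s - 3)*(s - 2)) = 1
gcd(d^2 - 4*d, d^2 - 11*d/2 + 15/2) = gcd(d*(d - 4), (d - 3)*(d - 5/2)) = 1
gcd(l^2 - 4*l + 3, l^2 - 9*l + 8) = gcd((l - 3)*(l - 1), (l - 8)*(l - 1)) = l - 1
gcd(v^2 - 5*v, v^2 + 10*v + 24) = 1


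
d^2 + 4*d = d*(d + 4)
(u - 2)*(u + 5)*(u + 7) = u^3 + 10*u^2 + 11*u - 70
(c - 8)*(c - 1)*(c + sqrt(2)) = c^3 - 9*c^2 + sqrt(2)*c^2 - 9*sqrt(2)*c + 8*c + 8*sqrt(2)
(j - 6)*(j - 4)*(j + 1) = j^3 - 9*j^2 + 14*j + 24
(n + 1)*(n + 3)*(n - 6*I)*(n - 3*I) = n^4 + 4*n^3 - 9*I*n^3 - 15*n^2 - 36*I*n^2 - 72*n - 27*I*n - 54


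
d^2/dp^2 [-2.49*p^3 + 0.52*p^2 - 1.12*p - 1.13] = 1.04 - 14.94*p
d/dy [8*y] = 8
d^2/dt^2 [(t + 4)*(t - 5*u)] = 2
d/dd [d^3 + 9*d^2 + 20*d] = 3*d^2 + 18*d + 20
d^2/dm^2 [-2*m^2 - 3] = -4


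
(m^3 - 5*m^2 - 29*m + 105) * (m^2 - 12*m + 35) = m^5 - 17*m^4 + 66*m^3 + 278*m^2 - 2275*m + 3675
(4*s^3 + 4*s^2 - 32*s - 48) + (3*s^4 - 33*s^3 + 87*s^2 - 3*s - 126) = 3*s^4 - 29*s^3 + 91*s^2 - 35*s - 174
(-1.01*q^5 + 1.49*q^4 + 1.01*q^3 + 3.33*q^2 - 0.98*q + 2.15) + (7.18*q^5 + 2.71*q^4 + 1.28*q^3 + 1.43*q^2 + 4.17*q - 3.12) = 6.17*q^5 + 4.2*q^4 + 2.29*q^3 + 4.76*q^2 + 3.19*q - 0.97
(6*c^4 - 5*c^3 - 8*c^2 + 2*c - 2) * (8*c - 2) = 48*c^5 - 52*c^4 - 54*c^3 + 32*c^2 - 20*c + 4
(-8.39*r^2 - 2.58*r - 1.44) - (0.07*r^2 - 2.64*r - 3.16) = -8.46*r^2 + 0.0600000000000001*r + 1.72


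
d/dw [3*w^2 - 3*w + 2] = 6*w - 3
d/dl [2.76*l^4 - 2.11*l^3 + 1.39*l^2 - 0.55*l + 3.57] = 11.04*l^3 - 6.33*l^2 + 2.78*l - 0.55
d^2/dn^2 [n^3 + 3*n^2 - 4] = 6*n + 6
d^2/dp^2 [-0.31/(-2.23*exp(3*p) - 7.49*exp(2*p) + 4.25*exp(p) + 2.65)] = ((-6.2217*exp(2*p) - 9.2876*exp(p) + 1.3175)*(2.23*exp(3*p) + 7.49*exp(2*p) - 4.25*exp(p) - 2.65) + 0.31*(6.69*exp(2*p) + 14.98*exp(p) - 4.25)*(13.38*exp(2*p) + 29.96*exp(p) - 8.5)*exp(p))*exp(p)/(2.23*exp(3*p) + 7.49*exp(2*p) - 4.25*exp(p) - 2.65)^3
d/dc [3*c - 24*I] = 3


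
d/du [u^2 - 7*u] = 2*u - 7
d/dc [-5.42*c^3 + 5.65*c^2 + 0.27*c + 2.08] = -16.26*c^2 + 11.3*c + 0.27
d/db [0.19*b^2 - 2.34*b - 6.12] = 0.38*b - 2.34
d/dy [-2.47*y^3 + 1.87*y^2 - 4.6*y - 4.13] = -7.41*y^2 + 3.74*y - 4.6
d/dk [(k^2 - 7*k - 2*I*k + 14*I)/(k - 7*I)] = (k^2 - 14*I*k - 14 + 35*I)/(k^2 - 14*I*k - 49)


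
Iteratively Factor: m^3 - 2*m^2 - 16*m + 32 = (m - 2)*(m^2 - 16) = (m - 4)*(m - 2)*(m + 4)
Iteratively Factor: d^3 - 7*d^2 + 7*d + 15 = (d - 3)*(d^2 - 4*d - 5) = (d - 5)*(d - 3)*(d + 1)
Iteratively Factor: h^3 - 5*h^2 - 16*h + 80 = (h - 5)*(h^2 - 16) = (h - 5)*(h - 4)*(h + 4)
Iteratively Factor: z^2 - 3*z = (z)*(z - 3)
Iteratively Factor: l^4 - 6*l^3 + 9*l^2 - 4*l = (l - 1)*(l^3 - 5*l^2 + 4*l) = l*(l - 1)*(l^2 - 5*l + 4) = l*(l - 4)*(l - 1)*(l - 1)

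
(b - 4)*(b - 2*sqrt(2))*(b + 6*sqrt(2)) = b^3 - 4*b^2 + 4*sqrt(2)*b^2 - 24*b - 16*sqrt(2)*b + 96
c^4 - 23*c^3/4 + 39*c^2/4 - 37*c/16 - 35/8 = (c - 5/2)*(c - 2)*(c - 7/4)*(c + 1/2)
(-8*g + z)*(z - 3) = -8*g*z + 24*g + z^2 - 3*z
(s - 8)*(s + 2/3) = s^2 - 22*s/3 - 16/3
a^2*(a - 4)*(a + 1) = a^4 - 3*a^3 - 4*a^2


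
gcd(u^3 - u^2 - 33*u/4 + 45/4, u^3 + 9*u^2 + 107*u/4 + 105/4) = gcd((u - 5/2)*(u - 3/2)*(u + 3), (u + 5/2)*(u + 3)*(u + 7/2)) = u + 3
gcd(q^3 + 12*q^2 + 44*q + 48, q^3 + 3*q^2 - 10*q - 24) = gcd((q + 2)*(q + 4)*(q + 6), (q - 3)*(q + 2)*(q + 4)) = q^2 + 6*q + 8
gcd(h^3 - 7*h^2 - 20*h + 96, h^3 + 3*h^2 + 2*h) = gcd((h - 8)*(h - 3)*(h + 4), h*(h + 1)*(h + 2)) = 1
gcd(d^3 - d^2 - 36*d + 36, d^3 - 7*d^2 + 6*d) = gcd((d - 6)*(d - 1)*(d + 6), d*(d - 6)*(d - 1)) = d^2 - 7*d + 6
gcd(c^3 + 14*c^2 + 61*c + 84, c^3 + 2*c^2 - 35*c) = c + 7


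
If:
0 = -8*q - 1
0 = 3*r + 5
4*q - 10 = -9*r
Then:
No Solution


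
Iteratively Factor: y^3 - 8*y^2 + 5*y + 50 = (y + 2)*(y^2 - 10*y + 25) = (y - 5)*(y + 2)*(y - 5)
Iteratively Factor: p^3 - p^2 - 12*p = (p + 3)*(p^2 - 4*p) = (p - 4)*(p + 3)*(p)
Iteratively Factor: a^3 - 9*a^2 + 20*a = (a - 5)*(a^2 - 4*a) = a*(a - 5)*(a - 4)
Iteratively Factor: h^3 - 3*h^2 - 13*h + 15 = (h - 1)*(h^2 - 2*h - 15) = (h - 5)*(h - 1)*(h + 3)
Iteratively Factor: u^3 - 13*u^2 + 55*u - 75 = (u - 3)*(u^2 - 10*u + 25) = (u - 5)*(u - 3)*(u - 5)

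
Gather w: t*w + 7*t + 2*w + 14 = 7*t + w*(t + 2) + 14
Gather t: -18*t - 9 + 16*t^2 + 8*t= 16*t^2 - 10*t - 9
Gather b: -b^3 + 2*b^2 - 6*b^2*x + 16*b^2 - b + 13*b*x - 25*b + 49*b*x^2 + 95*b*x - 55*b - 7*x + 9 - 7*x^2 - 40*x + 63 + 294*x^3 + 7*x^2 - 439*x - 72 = -b^3 + b^2*(18 - 6*x) + b*(49*x^2 + 108*x - 81) + 294*x^3 - 486*x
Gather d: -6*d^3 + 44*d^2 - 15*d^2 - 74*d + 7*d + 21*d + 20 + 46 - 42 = -6*d^3 + 29*d^2 - 46*d + 24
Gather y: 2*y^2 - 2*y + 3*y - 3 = 2*y^2 + y - 3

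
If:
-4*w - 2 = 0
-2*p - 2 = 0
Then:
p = -1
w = -1/2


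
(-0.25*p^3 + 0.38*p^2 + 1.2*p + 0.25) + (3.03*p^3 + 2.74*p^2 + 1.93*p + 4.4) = 2.78*p^3 + 3.12*p^2 + 3.13*p + 4.65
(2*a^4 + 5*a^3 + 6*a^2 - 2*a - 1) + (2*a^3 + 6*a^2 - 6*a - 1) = 2*a^4 + 7*a^3 + 12*a^2 - 8*a - 2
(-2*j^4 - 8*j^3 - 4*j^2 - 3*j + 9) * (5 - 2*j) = 4*j^5 + 6*j^4 - 32*j^3 - 14*j^2 - 33*j + 45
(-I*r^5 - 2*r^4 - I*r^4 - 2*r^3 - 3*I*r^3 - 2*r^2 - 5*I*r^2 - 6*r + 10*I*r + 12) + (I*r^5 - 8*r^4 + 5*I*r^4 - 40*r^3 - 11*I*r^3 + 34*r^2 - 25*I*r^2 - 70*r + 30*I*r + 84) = -10*r^4 + 4*I*r^4 - 42*r^3 - 14*I*r^3 + 32*r^2 - 30*I*r^2 - 76*r + 40*I*r + 96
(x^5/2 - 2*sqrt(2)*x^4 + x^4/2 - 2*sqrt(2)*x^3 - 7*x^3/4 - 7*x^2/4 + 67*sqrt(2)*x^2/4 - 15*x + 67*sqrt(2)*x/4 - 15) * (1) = x^5/2 - 2*sqrt(2)*x^4 + x^4/2 - 2*sqrt(2)*x^3 - 7*x^3/4 - 7*x^2/4 + 67*sqrt(2)*x^2/4 - 15*x + 67*sqrt(2)*x/4 - 15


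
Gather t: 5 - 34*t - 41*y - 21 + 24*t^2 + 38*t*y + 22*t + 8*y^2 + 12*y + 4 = 24*t^2 + t*(38*y - 12) + 8*y^2 - 29*y - 12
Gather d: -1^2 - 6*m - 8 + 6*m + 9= 0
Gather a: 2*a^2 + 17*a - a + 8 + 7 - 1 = 2*a^2 + 16*a + 14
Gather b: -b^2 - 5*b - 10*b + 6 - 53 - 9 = -b^2 - 15*b - 56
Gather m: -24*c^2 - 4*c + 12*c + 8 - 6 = -24*c^2 + 8*c + 2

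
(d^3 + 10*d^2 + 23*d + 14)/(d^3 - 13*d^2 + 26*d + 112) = (d^2 + 8*d + 7)/(d^2 - 15*d + 56)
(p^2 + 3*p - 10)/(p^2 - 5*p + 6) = (p + 5)/(p - 3)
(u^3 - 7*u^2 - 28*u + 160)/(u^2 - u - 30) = (u^2 - 12*u + 32)/(u - 6)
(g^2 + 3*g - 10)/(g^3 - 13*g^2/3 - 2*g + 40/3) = 3*(g + 5)/(3*g^2 - 7*g - 20)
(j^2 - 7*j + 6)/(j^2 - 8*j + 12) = (j - 1)/(j - 2)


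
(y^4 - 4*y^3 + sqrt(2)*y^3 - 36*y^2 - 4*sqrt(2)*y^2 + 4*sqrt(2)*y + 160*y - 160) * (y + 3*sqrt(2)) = y^5 - 4*y^4 + 4*sqrt(2)*y^4 - 30*y^3 - 16*sqrt(2)*y^3 - 104*sqrt(2)*y^2 + 136*y^2 - 136*y + 480*sqrt(2)*y - 480*sqrt(2)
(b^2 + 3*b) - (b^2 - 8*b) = 11*b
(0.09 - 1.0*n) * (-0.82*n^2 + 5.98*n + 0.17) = 0.82*n^3 - 6.0538*n^2 + 0.3682*n + 0.0153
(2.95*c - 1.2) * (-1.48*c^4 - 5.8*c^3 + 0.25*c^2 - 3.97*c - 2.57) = -4.366*c^5 - 15.334*c^4 + 7.6975*c^3 - 12.0115*c^2 - 2.8175*c + 3.084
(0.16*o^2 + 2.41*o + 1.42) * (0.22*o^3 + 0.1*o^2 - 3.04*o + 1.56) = 0.0352*o^5 + 0.5462*o^4 + 0.067*o^3 - 6.9348*o^2 - 0.557199999999999*o + 2.2152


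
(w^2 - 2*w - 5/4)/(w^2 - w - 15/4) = (2*w + 1)/(2*w + 3)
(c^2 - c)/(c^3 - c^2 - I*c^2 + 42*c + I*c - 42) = c/(c^2 - I*c + 42)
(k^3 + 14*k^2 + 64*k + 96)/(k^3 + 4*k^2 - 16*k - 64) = (k + 6)/(k - 4)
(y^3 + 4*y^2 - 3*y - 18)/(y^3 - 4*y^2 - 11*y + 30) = (y + 3)/(y - 5)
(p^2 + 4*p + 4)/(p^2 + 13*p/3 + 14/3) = 3*(p + 2)/(3*p + 7)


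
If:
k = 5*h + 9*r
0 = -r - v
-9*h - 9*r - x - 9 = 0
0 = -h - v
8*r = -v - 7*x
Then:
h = -9/17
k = -126/17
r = -9/17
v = 9/17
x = 9/17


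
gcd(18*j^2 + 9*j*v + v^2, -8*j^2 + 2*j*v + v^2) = 1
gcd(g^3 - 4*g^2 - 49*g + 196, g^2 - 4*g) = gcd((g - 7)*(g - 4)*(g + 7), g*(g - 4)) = g - 4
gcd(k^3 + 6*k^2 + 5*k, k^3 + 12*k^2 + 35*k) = k^2 + 5*k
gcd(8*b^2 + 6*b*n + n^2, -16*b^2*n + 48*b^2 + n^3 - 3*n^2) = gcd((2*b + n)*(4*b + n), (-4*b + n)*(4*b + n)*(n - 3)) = 4*b + n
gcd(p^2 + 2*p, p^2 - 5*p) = p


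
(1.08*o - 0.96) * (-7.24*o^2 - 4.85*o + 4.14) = -7.8192*o^3 + 1.7124*o^2 + 9.1272*o - 3.9744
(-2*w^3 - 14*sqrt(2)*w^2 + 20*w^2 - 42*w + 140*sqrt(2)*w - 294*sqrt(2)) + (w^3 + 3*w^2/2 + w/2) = -w^3 - 14*sqrt(2)*w^2 + 43*w^2/2 - 83*w/2 + 140*sqrt(2)*w - 294*sqrt(2)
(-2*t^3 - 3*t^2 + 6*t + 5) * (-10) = 20*t^3 + 30*t^2 - 60*t - 50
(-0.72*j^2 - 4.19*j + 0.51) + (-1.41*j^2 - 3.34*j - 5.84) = -2.13*j^2 - 7.53*j - 5.33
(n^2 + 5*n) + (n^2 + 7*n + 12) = 2*n^2 + 12*n + 12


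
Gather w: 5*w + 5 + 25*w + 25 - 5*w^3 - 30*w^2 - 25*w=-5*w^3 - 30*w^2 + 5*w + 30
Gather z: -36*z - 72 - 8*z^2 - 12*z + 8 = -8*z^2 - 48*z - 64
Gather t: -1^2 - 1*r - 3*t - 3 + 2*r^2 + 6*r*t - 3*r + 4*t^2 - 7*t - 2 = 2*r^2 - 4*r + 4*t^2 + t*(6*r - 10) - 6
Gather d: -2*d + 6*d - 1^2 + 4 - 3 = 4*d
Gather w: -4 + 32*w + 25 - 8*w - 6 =24*w + 15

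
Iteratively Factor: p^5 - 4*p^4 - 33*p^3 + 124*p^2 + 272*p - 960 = (p + 4)*(p^4 - 8*p^3 - p^2 + 128*p - 240) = (p - 5)*(p + 4)*(p^3 - 3*p^2 - 16*p + 48) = (p - 5)*(p - 3)*(p + 4)*(p^2 - 16) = (p - 5)*(p - 3)*(p + 4)^2*(p - 4)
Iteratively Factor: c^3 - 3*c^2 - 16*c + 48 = (c + 4)*(c^2 - 7*c + 12) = (c - 3)*(c + 4)*(c - 4)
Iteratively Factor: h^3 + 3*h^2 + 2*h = (h + 2)*(h^2 + h) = h*(h + 2)*(h + 1)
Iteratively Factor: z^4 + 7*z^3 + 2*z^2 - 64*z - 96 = (z + 4)*(z^3 + 3*z^2 - 10*z - 24) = (z - 3)*(z + 4)*(z^2 + 6*z + 8) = (z - 3)*(z + 4)^2*(z + 2)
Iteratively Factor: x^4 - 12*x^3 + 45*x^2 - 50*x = (x - 2)*(x^3 - 10*x^2 + 25*x) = x*(x - 2)*(x^2 - 10*x + 25) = x*(x - 5)*(x - 2)*(x - 5)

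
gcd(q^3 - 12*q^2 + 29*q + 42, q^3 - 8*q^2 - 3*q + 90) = q - 6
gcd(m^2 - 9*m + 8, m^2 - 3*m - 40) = m - 8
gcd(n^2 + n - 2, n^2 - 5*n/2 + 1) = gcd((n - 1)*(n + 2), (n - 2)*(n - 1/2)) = 1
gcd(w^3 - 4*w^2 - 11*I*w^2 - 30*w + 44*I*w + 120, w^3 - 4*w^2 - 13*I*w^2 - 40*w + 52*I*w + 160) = w^2 + w*(-4 - 5*I) + 20*I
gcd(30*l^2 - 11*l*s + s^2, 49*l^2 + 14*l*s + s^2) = 1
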